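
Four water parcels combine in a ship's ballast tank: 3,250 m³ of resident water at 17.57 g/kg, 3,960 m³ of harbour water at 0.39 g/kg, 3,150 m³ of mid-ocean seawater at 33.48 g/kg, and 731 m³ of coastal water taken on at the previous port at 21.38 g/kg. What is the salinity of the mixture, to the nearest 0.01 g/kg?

Salt balance:
salt = 3,250×17.57 + 3,960×0.39 + 3,150×33.48 + 731×21.38 = 57,102.5 + 1,544.4 + 105,462 + 15,628.78 = 179,737.68
volume = 3,250 + 3,960 + 3,150 + 731 = 11,091 m³
S = 179,737.68 / 11,091 = 16.2057 g/kg

16.21 g/kg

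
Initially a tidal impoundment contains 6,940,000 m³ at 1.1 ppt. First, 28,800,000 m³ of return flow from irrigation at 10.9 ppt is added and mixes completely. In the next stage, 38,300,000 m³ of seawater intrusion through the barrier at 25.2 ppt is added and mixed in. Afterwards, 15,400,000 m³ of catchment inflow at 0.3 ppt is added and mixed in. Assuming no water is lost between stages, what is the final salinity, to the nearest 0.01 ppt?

Weighted by volume,
Initial salt = 6,940,000×1.1 = 7,634,000
After stage 1: salt = 7,634,000 + 28,800,000×10.9 = 321,554,000; volume = 35,740,000 m³; S = 8.997 ppt
After stage 2: salt = 321,554,000 + 38,300,000×25.2 = 1,286,714,000; volume = 74,040,000 m³; S = 17.379 ppt
After stage 3: salt = 1,286,714,000 + 15,400,000×0.3 = 1,291,334,000; volume = 89,440,000 m³
S = 1,291,334,000 / 89,440,000 = 14.438 ppt

14.44 ppt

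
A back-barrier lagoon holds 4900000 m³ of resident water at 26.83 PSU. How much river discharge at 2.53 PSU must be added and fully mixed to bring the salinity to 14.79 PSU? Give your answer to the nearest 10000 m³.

4810000 m³

Salt balance: 4,900,000×26.83 + V×2.53 = (4,900,000+V)×14.79
131,467,000 + 2.53V = 72,471,000 + 14.79V
58,996,000 = 12.26V
V = 4,812,071.78 m³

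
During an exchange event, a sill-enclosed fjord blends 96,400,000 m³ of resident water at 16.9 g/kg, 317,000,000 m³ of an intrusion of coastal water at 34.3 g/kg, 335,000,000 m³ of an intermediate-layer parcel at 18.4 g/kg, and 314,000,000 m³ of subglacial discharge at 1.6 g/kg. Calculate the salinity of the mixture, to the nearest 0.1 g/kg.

18.0 g/kg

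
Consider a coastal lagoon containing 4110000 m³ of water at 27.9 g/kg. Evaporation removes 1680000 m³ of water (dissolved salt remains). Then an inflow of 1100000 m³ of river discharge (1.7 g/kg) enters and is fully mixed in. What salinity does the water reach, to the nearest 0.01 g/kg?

After evaporation: salt = 4,110,000×27.9 = 114,669,000; volume = 4,110,000 − 1,680,000 = 2,430,000 m³
After mixing: salt = 114,669,000 + 1,100,000×1.7 = 116,539,000; volume = 2,430,000 + 1,100,000 = 3,530,000 m³
S = 116,539,000 / 3,530,000 = 33.0139 g/kg

33.01 g/kg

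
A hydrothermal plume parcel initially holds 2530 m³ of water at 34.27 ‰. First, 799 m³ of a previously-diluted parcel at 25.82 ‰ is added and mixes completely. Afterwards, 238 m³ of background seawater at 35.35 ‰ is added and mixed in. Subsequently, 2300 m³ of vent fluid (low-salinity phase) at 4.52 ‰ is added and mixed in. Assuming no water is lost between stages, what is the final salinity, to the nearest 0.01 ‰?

Total salt / total volume:
Initial salt = 2,530×34.27 = 86,703.1
After stage 1: salt = 86,703.1 + 799×25.82 = 107,333.28; volume = 3,329 m³; S = 32.242 ‰
After stage 2: salt = 107,333.28 + 238×35.35 = 115,746.58; volume = 3,567 m³; S = 32.449 ‰
After stage 3: salt = 115,746.58 + 2,300×4.52 = 126,142.58; volume = 5,867 m³
S = 126,142.58 / 5,867 = 21.5004 ‰

21.50 ‰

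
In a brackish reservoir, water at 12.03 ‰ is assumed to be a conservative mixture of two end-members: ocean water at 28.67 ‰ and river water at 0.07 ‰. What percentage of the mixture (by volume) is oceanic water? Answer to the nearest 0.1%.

Let g be the oceanic fraction. Salt balance per unit volume:
g×28.67 + (1−g)×0.07 = 12.03
g = (12.03 − 0.07) / (28.67 − 0.07) = 11.96/28.6 = 0.4182

41.8%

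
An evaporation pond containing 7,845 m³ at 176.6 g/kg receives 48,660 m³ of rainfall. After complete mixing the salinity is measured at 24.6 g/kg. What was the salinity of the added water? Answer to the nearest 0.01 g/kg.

0.09 g/kg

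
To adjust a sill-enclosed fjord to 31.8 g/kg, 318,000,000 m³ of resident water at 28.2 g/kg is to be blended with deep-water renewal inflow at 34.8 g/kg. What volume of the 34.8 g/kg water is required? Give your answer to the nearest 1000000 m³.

382000000 m³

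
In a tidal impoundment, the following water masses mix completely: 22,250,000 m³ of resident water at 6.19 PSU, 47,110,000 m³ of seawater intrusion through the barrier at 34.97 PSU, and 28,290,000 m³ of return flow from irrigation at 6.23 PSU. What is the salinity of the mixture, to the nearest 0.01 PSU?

By conservation of dissolved salt,
salt = 22,250,000×6.19 + 47,110,000×34.97 + 28,290,000×6.23 = 137,727,500 + 1,647,436,700 + 176,246,700 = 1,961,410,900
volume = 22,250,000 + 47,110,000 + 28,290,000 = 97,650,000 m³
S = 1,961,410,900 / 97,650,000 = 20.0861 PSU

20.09 PSU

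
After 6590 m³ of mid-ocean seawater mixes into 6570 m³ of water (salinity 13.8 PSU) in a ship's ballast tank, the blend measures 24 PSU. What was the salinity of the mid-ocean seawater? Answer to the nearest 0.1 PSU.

Salt balance: 6,570×13.8 + 6,590×S = 13,160×24
90,666 + 6,590·S = 315,840
S = (315,840 − 90,666) / 6,590 = 34.169 PSU

34.2 PSU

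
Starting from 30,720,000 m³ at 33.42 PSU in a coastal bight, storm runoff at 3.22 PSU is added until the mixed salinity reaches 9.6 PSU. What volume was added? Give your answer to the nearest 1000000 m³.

115000000 m³

Salt balance: 30,720,000×33.42 + V×3.22 = (30,720,000+V)×9.6
1,026,662,400 + 3.22V = 294,912,000 + 9.6V
731,750,400 = 6.38V
V = 114,694,420.06 m³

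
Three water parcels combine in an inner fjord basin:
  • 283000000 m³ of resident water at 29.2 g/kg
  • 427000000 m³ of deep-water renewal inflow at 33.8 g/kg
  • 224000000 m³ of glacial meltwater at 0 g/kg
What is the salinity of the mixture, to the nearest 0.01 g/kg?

24.30 g/kg

Total salt / total volume:
salt = 283,000,000×29.2 + 427,000,000×33.8 + 224,000,000×0 = 8,263,600,000 + 14,432,600,000 + 0 = 22,696,200,000
volume = 283,000,000 + 427,000,000 + 224,000,000 = 934,000,000 m³
S = 22,696,200,000 / 934,000,000 = 24.3 g/kg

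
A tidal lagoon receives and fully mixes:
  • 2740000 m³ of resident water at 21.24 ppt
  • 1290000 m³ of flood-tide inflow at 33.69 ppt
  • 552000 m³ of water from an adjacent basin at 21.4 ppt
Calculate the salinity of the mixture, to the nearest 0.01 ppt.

24.76 ppt

By conservation of dissolved salt,
salt = 2,740,000×21.24 + 1,290,000×33.69 + 552,000×21.4 = 58,197,600 + 43,460,100 + 11,812,800 = 113,470,500
volume = 2,740,000 + 1,290,000 + 552,000 = 4,582,000 m³
S = 113,470,500 / 4,582,000 = 24.7644 ppt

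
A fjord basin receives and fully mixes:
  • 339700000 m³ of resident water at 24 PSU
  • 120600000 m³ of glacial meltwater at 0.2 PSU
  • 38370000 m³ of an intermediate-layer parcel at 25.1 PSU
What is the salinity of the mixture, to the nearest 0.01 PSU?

18.33 PSU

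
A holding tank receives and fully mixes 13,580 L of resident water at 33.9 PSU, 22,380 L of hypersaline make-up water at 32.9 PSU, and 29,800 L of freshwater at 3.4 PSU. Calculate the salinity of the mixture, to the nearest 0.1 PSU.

19.7 PSU

By conservation of dissolved salt,
salt = 13,580×33.9 + 22,380×32.9 + 29,800×3.4 = 460,362 + 736,302 + 101,320 = 1,297,984
volume = 13,580 + 22,380 + 29,800 = 65,760 L
S = 1,297,984 / 65,760 = 19.738 PSU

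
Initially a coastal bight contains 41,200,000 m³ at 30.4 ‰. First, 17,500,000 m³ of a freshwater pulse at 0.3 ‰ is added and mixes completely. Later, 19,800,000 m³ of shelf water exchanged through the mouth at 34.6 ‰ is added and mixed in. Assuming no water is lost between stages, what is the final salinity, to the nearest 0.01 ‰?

24.75 ‰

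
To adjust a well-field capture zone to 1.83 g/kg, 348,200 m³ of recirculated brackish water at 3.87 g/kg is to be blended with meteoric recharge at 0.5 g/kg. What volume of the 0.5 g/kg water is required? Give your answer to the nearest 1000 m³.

534000 m³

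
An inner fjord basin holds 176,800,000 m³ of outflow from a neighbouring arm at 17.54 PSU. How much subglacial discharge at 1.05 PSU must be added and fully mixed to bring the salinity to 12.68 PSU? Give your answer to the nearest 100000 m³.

73900000 m³

Salt balance: 176,800,000×17.54 + V×1.05 = (176,800,000+V)×12.68
3,101,072,000 + 1.05V = 2,241,824,000 + 12.68V
859,248,000 = 11.63V
V = 73,882,029.23 m³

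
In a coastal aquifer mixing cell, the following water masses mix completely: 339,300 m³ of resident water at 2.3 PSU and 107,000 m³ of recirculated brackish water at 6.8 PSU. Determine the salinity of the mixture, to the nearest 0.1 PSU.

Salt balance:
salt = 339,300×2.3 + 107,000×6.8 = 780,390 + 727,600 = 1,507,990
volume = 339,300 + 107,000 = 446,300 m³
S = 1,507,990 / 446,300 = 3.379 PSU

3.4 PSU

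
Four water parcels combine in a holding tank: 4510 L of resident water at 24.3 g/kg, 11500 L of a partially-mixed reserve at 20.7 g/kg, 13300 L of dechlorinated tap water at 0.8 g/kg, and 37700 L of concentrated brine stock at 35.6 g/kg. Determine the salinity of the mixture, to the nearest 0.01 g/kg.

25.38 g/kg

By conservation of dissolved salt,
salt = 4,510×24.3 + 11,500×20.7 + 13,300×0.8 + 37,700×35.6 = 109,593 + 238,050 + 10,640 + 1,342,120 = 1,700,403
volume = 4,510 + 11,500 + 13,300 + 37,700 = 67,010 L
S = 1,700,403 / 67,010 = 25.3754 g/kg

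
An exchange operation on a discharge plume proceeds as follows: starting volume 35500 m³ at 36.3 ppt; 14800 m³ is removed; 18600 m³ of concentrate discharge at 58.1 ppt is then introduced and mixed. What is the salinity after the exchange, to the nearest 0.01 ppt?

46.62 ppt

Remaining after removal: 20,700 m³ at 36.3 ppt (salt = 751,410)
After addition: salt = 751,410 + 18,600×58.1 = 1,832,070; volume = 39,300 m³
S = 1,832,070 / 39,300 = 46.6176 ppt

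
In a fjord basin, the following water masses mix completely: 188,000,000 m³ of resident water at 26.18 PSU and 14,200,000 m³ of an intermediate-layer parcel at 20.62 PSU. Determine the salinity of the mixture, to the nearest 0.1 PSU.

Weighted by volume,
salt = 188,000,000×26.18 + 14,200,000×20.62 = 4,921,840,000 + 292,804,000 = 5,214,644,000
volume = 188,000,000 + 14,200,000 = 202,200,000 m³
S = 5,214,644,000 / 202,200,000 = 25.79 PSU

25.8 PSU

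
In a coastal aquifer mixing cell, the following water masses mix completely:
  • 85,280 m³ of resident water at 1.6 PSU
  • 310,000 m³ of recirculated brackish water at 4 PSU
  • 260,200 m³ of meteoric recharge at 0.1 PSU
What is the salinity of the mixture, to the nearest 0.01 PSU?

2.14 PSU

Weighted by volume,
salt = 85,280×1.6 + 310,000×4 + 260,200×0.1 = 136,448 + 1,240,000 + 26,020 = 1,402,468
volume = 85,280 + 310,000 + 260,200 = 655,480 m³
S = 1,402,468 / 655,480 = 2.1396 PSU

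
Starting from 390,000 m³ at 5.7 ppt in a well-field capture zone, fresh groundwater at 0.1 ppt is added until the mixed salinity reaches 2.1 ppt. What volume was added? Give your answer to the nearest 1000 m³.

702000 m³

Salt balance: 390,000×5.7 + V×0.1 = (390,000+V)×2.1
2,223,000 + 0.1V = 819,000 + 2.1V
1,404,000 = 2V
V = 702,000 m³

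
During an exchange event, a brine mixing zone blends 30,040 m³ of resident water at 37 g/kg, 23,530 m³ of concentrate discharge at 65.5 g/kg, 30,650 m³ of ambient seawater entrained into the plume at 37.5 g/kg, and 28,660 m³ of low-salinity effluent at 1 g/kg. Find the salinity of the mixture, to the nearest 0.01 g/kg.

33.94 g/kg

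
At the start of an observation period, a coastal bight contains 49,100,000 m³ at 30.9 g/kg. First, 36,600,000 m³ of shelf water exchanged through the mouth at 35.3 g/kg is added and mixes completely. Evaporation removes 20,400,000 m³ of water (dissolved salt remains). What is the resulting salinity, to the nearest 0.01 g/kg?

43.02 g/kg

After mixing: salt = 49,100,000×30.9 + 36,600,000×35.3 = 2,809,170,000; volume = 85,700,000 m³
After evaporation: salt unchanged = 2,809,170,000; volume = 85,700,000 − 20,400,000 = 65,300,000 m³
S = 2,809,170,000 / 65,300,000 = 43.0194 g/kg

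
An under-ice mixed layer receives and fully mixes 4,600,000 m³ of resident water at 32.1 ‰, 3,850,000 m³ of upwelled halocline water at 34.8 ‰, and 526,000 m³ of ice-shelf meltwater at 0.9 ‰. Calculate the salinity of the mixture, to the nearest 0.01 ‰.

Conserving salt mass:
salt = 4,600,000×32.1 + 3,850,000×34.8 + 526,000×0.9 = 147,660,000 + 133,980,000 + 473,400 = 282,113,400
volume = 4,600,000 + 3,850,000 + 526,000 = 8,976,000 m³
S = 282,113,400 / 8,976,000 = 31.4297 ‰

31.43 ‰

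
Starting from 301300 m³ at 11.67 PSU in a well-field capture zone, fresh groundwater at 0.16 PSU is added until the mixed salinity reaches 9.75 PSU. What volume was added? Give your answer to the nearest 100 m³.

60300 m³

Salt balance: 301,300×11.67 + V×0.16 = (301,300+V)×9.75
3,516,171 + 0.16V = 2,937,675 + 9.75V
578,496 = 9.59V
V = 60,322.84 m³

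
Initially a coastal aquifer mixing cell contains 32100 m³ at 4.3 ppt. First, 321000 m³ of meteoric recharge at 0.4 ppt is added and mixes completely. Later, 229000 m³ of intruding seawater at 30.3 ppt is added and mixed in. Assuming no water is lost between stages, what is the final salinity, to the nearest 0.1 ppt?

Mass of salt is conserved:
Initial salt = 32,100×4.3 = 138,030
After stage 1: salt = 138,030 + 321,000×0.4 = 266,430; volume = 353,100 m³; S = 0.755 ppt
After stage 2: salt = 266,430 + 229,000×30.3 = 7,205,130; volume = 582,100 m³
S = 7,205,130 / 582,100 = 12.3778 ppt

12.4 ppt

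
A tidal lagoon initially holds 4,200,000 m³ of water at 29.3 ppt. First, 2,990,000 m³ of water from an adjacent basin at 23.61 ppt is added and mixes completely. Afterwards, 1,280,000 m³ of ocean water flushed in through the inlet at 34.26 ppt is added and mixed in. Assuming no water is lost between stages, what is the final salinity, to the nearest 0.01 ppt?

Conserving salt mass:
Initial salt = 4,200,000×29.3 = 123,060,000
After stage 1: salt = 123,060,000 + 2,990,000×23.61 = 193,653,900; volume = 7,190,000 m³; S = 26.934 ppt
After stage 2: salt = 193,653,900 + 1,280,000×34.26 = 237,506,700; volume = 8,470,000 m³
S = 237,506,700 / 8,470,000 = 28.0409 ppt

28.04 ppt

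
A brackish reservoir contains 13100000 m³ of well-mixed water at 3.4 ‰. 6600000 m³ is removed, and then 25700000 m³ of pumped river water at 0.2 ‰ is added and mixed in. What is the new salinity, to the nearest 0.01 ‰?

Remaining after removal: 6,500,000 m³ at 3.4 ‰ (salt = 22,100,000)
After addition: salt = 22,100,000 + 25,700,000×0.2 = 27,240,000; volume = 32,200,000 m³
S = 27,240,000 / 32,200,000 = 0.846 ‰

0.85 ‰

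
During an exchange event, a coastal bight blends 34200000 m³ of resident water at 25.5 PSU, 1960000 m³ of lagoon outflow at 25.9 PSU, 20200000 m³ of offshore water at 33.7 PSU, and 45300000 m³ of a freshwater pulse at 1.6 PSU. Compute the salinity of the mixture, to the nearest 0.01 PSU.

16.49 PSU

Salt balance:
salt = 34,200,000×25.5 + 1,960,000×25.9 + 20,200,000×33.7 + 45,300,000×1.6 = 872,100,000 + 50,764,000 + 680,740,000 + 72,480,000 = 1,676,084,000
volume = 34,200,000 + 1,960,000 + 20,200,000 + 45,300,000 = 101,660,000 m³
S = 1,676,084,000 / 101,660,000 = 16.4872 PSU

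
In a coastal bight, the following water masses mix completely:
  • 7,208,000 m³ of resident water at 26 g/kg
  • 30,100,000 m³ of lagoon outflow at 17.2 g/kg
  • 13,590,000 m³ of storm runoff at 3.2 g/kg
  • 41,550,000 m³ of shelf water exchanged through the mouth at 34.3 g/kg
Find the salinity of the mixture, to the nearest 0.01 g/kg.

23.51 g/kg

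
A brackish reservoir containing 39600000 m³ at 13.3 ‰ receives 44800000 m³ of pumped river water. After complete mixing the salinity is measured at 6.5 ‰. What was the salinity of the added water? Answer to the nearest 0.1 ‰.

Salt balance: 39,600,000×13.3 + 44,800,000×S = 84,400,000×6.5
526,680,000 + 44,800,000·S = 548,600,000
S = (548,600,000 − 526,680,000) / 44,800,000 = 0.4893 ‰

0.5 ‰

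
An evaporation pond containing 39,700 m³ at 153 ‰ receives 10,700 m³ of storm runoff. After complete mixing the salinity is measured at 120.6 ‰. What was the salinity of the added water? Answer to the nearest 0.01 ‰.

Salt balance: 39,700×153 + 10,700×S = 50,400×120.6
6,074,100 + 10,700·S = 6,078,240
S = (6,078,240 − 6,074,100) / 10,700 = 0.3869 ‰

0.39 ‰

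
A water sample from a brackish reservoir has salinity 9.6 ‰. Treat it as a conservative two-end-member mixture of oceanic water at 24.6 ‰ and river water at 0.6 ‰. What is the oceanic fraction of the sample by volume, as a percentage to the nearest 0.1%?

37.5%

Let g be the oceanic fraction. Salt balance per unit volume:
g×24.6 + (1−g)×0.6 = 9.6
g = (9.6 − 0.6) / (24.6 − 0.6) = 9/24 = 0.375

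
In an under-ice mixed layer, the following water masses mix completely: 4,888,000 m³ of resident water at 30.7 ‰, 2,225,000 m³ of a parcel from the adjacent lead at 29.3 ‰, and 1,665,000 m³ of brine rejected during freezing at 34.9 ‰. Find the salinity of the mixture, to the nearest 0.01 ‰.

31.14 ‰

Total salt / total volume:
salt = 4,888,000×30.7 + 2,225,000×29.3 + 1,665,000×34.9 = 150,061,600 + 65,192,500 + 58,108,500 = 273,362,600
volume = 4,888,000 + 2,225,000 + 1,665,000 = 8,778,000 m³
S = 273,362,600 / 8,778,000 = 31.1418 ‰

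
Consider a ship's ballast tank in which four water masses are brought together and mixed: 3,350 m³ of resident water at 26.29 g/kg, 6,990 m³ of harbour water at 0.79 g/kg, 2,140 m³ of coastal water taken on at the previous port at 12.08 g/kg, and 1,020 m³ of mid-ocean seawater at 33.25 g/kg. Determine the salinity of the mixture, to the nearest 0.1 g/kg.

By conservation of dissolved salt,
salt = 3,350×26.29 + 6,990×0.79 + 2,140×12.08 + 1,020×33.25 = 88,071.5 + 5,522.1 + 25,851.2 + 33,915 = 153,359.8
volume = 3,350 + 6,990 + 2,140 + 1,020 = 13,500 m³
S = 153,359.8 / 13,500 = 11.36 g/kg

11.4 g/kg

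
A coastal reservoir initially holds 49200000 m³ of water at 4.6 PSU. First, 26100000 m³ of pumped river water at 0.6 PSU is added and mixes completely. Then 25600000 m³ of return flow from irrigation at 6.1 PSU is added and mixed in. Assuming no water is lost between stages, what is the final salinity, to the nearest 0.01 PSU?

Weighted by volume,
Initial salt = 49,200,000×4.6 = 226,320,000
After stage 1: salt = 226,320,000 + 26,100,000×0.6 = 241,980,000; volume = 75,300,000 m³; S = 3.214 PSU
After stage 2: salt = 241,980,000 + 25,600,000×6.1 = 398,140,000; volume = 100,900,000 m³
S = 398,140,000 / 100,900,000 = 3.9459 PSU

3.95 PSU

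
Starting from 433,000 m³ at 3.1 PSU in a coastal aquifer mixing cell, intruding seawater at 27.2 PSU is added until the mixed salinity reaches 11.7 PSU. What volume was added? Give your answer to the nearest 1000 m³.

Salt balance: 433,000×3.1 + V×27.2 = (433,000+V)×11.7
1,342,300 + 27.2V = 5,066,100 + 11.7V
3,723,800 = 15.5V
V = 240,245.16 m³

240000 m³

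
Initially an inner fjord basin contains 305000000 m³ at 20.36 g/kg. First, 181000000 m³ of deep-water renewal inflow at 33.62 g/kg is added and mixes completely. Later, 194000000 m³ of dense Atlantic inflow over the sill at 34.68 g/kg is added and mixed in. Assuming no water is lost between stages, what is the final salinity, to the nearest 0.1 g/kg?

28.0 g/kg

Total salt / total volume:
Initial salt = 305,000,000×20.36 = 6,209,800,000
After stage 1: salt = 6,209,800,000 + 181,000,000×33.62 = 12,295,020,000; volume = 486,000,000 m³; S = 25.298 g/kg
After stage 2: salt = 12,295,020,000 + 194,000,000×34.68 = 19,022,940,000; volume = 680,000,000 m³
S = 19,022,940,000 / 680,000,000 = 27.9749 g/kg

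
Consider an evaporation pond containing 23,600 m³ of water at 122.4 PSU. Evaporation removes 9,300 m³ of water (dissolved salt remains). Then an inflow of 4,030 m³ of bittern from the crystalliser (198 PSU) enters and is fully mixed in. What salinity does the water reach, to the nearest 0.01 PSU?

201.12 PSU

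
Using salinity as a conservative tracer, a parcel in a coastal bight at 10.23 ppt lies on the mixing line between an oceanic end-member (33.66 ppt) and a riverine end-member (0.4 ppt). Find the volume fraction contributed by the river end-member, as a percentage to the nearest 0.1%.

70.4%

Let f be the freshwater fraction. Salt balance per unit volume:
f×0.4 + (1−f)×33.66 = 10.23
f = (33.66 − 10.23) / (33.66 − 0.4) = 23.43/33.26 = 0.7044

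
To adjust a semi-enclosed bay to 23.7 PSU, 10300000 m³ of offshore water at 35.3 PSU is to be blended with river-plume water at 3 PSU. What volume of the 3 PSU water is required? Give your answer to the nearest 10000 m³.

5770000 m³

Salt balance: 10,300,000×35.3 + V×3 = (10,300,000+V)×23.7
363,590,000 + 3V = 244,110,000 + 23.7V
119,480,000 = 20.7V
V = 5,771,980.68 m³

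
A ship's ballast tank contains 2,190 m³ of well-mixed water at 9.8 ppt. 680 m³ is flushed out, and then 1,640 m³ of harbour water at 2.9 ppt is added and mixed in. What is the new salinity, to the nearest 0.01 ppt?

6.21 ppt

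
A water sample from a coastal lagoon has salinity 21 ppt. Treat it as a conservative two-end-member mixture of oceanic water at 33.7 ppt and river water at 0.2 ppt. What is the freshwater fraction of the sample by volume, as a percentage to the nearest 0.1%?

Let f be the freshwater fraction. Salt balance per unit volume:
f×0.2 + (1−f)×33.7 = 21
f = (33.7 − 21) / (33.7 − 0.2) = 12.7/33.5 = 0.3791

37.9%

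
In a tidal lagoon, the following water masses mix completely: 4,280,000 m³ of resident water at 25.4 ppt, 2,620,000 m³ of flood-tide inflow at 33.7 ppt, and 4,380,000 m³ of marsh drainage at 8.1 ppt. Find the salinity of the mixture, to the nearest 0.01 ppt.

Mass of salt is conserved:
salt = 4,280,000×25.4 + 2,620,000×33.7 + 4,380,000×8.1 = 108,712,000 + 88,294,000 + 35,478,000 = 232,484,000
volume = 4,280,000 + 2,620,000 + 4,380,000 = 11,280,000 m³
S = 232,484,000 / 11,280,000 = 20.6103 ppt

20.61 ppt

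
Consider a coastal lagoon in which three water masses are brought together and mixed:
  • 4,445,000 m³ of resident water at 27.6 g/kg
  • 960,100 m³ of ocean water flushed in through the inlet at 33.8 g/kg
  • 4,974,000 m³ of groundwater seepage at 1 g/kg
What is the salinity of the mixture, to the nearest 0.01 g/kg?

15.43 g/kg

By conservation of dissolved salt,
salt = 4,445,000×27.6 + 960,100×33.8 + 4,974,000×1 = 122,682,000 + 32,451,380 + 4,974,000 = 160,107,380
volume = 4,445,000 + 960,100 + 4,974,000 = 10,379,100 m³
S = 160,107,380 / 10,379,100 = 15.4259 g/kg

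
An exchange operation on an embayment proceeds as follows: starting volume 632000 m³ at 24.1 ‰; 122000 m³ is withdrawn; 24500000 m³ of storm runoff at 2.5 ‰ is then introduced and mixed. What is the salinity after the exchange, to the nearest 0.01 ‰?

Remaining after removal: 510,000 m³ at 24.1 ‰ (salt = 12,291,000)
After addition: salt = 12,291,000 + 24,500,000×2.5 = 73,541,000; volume = 25,010,000 m³
S = 73,541,000 / 25,010,000 = 2.9405 ‰

2.94 ‰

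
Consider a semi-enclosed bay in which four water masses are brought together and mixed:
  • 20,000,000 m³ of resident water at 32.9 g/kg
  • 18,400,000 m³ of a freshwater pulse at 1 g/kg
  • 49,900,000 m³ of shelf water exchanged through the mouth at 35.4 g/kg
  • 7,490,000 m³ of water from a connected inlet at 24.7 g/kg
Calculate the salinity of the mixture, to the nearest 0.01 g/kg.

27.43 g/kg

Total salt / total volume:
salt = 20,000,000×32.9 + 18,400,000×1 + 49,900,000×35.4 + 7,490,000×24.7 = 658,000,000 + 18,400,000 + 1,766,460,000 + 185,003,000 = 2,627,863,000
volume = 20,000,000 + 18,400,000 + 49,900,000 + 7,490,000 = 95,790,000 m³
S = 2,627,863,000 / 95,790,000 = 27.4336 g/kg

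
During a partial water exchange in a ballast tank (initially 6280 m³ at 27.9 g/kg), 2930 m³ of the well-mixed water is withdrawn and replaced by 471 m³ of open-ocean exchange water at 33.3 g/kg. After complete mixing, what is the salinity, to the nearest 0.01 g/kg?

28.57 g/kg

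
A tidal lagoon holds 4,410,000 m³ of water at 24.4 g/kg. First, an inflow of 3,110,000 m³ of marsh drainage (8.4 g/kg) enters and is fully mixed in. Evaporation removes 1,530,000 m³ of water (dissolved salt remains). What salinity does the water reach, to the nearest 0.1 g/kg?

After mixing: salt = 4,410,000×24.4 + 3,110,000×8.4 = 133,728,000; volume = 7,520,000 m³
After evaporation: salt unchanged = 133,728,000; volume = 7,520,000 − 1,530,000 = 5,990,000 m³
S = 133,728,000 / 5,990,000 = 22.3252 g/kg

22.3 g/kg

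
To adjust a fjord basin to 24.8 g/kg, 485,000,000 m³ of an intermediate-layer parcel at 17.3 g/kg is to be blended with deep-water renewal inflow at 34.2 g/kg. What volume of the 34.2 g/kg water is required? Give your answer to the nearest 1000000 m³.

Salt balance: 485,000,000×17.3 + V×34.2 = (485,000,000+V)×24.8
8,390,500,000 + 34.2V = 12,028,000,000 + 24.8V
3,637,500,000 = 9.4V
V = 386,968,085.11 m³

387000000 m³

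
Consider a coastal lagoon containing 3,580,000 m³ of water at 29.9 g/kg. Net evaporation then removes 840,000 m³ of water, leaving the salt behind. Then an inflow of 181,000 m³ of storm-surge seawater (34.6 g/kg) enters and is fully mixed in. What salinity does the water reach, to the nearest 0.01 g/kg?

38.79 g/kg

After evaporation: salt = 3,580,000×29.9 = 107,042,000; volume = 3,580,000 − 840,000 = 2,740,000 m³
After mixing: salt = 107,042,000 + 181,000×34.6 = 113,304,600; volume = 2,740,000 + 181,000 = 2,921,000 m³
S = 113,304,600 / 2,921,000 = 38.7897 g/kg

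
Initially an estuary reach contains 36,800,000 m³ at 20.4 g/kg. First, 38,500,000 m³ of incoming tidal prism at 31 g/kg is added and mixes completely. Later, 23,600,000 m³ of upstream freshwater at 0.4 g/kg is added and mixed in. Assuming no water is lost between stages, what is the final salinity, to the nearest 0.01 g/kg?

19.75 g/kg

Conserving salt mass:
Initial salt = 36,800,000×20.4 = 750,720,000
After stage 1: salt = 750,720,000 + 38,500,000×31 = 1,944,220,000; volume = 75,300,000 m³; S = 25.82 g/kg
After stage 2: salt = 1,944,220,000 + 23,600,000×0.4 = 1,953,660,000; volume = 98,900,000 m³
S = 1,953,660,000 / 98,900,000 = 19.7539 g/kg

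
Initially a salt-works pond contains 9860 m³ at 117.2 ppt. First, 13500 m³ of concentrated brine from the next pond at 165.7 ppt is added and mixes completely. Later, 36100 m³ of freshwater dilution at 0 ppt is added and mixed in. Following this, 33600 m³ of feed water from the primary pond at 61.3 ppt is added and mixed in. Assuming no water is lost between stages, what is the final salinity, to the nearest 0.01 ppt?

58.59 ppt

Salt balance:
Initial salt = 9,860×117.2 = 1,155,592
After stage 1: salt = 1,155,592 + 13,500×165.7 = 3,392,542; volume = 23,360 m³; S = 145.229 ppt
After stage 2: salt = 3,392,542 + 36,100×0 = 3,392,542; volume = 59,460 m³; S = 57.056 ppt
After stage 3: salt = 3,392,542 + 33,600×61.3 = 5,452,222; volume = 93,060 m³
S = 5,452,222 / 93,060 = 58.5882 ppt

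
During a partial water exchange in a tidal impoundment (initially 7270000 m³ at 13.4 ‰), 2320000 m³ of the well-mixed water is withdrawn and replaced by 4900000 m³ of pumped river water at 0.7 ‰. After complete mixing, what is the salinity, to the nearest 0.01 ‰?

Remaining after removal: 4,950,000 m³ at 13.4 ‰ (salt = 66,330,000)
After addition: salt = 66,330,000 + 4,900,000×0.7 = 69,760,000; volume = 9,850,000 m³
S = 69,760,000 / 9,850,000 = 7.0822 ‰

7.08 ‰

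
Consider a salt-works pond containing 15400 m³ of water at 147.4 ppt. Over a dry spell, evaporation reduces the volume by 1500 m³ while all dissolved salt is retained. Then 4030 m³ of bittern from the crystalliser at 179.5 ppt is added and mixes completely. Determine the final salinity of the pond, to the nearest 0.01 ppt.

After evaporation: salt = 15,400×147.4 = 2,269,960; volume = 15,400 − 1,500 = 13,900 m³
After mixing: salt = 2,269,960 + 4,030×179.5 = 2,993,345; volume = 13,900 + 4,030 = 17,930 m³
S = 2,993,345 / 17,930 = 166.9462 ppt

166.95 ppt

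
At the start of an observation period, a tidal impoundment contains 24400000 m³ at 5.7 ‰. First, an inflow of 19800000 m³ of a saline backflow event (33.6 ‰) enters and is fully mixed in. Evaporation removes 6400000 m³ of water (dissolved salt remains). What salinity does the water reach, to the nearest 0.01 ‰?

After mixing: salt = 24,400,000×5.7 + 19,800,000×33.6 = 804,360,000; volume = 44,200,000 m³
After evaporation: salt unchanged = 804,360,000; volume = 44,200,000 − 6,400,000 = 37,800,000 m³
S = 804,360,000 / 37,800,000 = 21.2794 ‰

21.28 ‰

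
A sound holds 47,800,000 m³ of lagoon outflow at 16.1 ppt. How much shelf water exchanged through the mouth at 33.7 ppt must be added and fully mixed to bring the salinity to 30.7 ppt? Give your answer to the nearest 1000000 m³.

233000000 m³

Salt balance: 47,800,000×16.1 + V×33.7 = (47,800,000+V)×30.7
769,580,000 + 33.7V = 1,467,460,000 + 30.7V
697,880,000 = 3V
V = 232,626,666.67 m³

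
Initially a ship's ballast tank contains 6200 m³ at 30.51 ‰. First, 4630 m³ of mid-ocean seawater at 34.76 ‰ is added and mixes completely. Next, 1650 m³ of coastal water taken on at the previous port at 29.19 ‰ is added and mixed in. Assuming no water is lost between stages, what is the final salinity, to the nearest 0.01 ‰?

31.91 ‰

Total salt / total volume:
Initial salt = 6,200×30.51 = 189,162
After stage 1: salt = 189,162 + 4,630×34.76 = 350,100.8; volume = 10,830 m³; S = 32.327 ‰
After stage 2: salt = 350,100.8 + 1,650×29.19 = 398,264.3; volume = 12,480 m³
S = 398,264.3 / 12,480 = 31.9122 ‰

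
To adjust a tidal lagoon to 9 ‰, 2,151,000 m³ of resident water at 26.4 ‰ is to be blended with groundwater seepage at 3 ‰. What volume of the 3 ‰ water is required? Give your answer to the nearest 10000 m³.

6240000 m³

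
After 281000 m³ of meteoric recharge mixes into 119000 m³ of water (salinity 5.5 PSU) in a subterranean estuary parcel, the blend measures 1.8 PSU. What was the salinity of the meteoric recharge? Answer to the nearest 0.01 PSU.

0.23 PSU

Salt balance: 119,000×5.5 + 281,000×S = 400,000×1.8
654,500 + 281,000·S = 720,000
S = (720,000 − 654,500) / 281,000 = 0.2331 PSU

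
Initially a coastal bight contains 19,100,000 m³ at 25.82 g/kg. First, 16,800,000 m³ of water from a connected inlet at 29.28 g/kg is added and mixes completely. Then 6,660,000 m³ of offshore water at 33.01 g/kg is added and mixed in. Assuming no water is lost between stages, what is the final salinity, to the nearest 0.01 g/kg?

28.31 g/kg

Mass of salt is conserved:
Initial salt = 19,100,000×25.82 = 493,162,000
After stage 1: salt = 493,162,000 + 16,800,000×29.28 = 985,066,000; volume = 35,900,000 m³; S = 27.439 g/kg
After stage 2: salt = 985,066,000 + 6,660,000×33.01 = 1,204,912,600; volume = 42,560,000 m³
S = 1,204,912,600 / 42,560,000 = 28.3109 g/kg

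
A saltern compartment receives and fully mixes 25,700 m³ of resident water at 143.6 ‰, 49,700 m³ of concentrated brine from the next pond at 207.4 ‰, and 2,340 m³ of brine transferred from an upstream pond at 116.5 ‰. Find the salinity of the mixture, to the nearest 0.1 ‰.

183.6 ‰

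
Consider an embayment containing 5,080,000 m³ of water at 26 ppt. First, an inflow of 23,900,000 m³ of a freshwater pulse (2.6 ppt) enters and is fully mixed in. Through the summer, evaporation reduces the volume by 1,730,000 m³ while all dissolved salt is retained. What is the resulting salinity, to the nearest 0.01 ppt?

After mixing: salt = 5,080,000×26 + 23,900,000×2.6 = 194,220,000; volume = 28,980,000 m³
After evaporation: salt unchanged = 194,220,000; volume = 28,980,000 − 1,730,000 = 27,250,000 m³
S = 194,220,000 / 27,250,000 = 7.1273 ppt

7.13 ppt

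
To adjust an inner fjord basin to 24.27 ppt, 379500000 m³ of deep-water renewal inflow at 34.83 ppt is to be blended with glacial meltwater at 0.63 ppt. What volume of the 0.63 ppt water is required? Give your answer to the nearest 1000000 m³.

Salt balance: 379,500,000×34.83 + V×0.63 = (379,500,000+V)×24.27
13,217,985,000 + 0.63V = 9,210,465,000 + 24.27V
4,007,520,000 = 23.64V
V = 169,522,842.64 m³

170000000 m³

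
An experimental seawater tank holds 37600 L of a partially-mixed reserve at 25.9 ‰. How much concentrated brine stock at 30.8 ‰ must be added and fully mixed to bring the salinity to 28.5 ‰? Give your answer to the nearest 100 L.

Salt balance: 37,600×25.9 + V×30.8 = (37,600+V)×28.5
973,840 + 30.8V = 1,071,600 + 28.5V
97,760 = 2.3V
V = 42,504.35 L

42500 L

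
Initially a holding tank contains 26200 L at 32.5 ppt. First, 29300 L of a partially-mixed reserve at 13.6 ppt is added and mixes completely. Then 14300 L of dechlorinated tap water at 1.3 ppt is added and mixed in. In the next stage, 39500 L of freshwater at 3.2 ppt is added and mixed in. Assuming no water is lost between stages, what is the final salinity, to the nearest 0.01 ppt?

By conservation of dissolved salt,
Initial salt = 26,200×32.5 = 851,500
After stage 1: salt = 851,500 + 29,300×13.6 = 1,249,980; volume = 55,500 L; S = 22.522 ppt
After stage 2: salt = 1,249,980 + 14,300×1.3 = 1,268,570; volume = 69,800 L; S = 18.174 ppt
After stage 3: salt = 1,268,570 + 39,500×3.2 = 1,394,970; volume = 109,300 L
S = 1,394,970 / 109,300 = 12.7628 ppt

12.76 ppt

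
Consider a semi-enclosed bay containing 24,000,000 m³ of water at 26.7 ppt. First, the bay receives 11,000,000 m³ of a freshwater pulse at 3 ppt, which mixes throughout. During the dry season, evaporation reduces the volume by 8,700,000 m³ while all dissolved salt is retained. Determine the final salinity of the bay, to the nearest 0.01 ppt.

25.62 ppt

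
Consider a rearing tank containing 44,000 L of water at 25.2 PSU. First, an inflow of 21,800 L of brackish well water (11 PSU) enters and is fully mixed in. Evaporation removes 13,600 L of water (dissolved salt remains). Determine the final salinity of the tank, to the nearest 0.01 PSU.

After mixing: salt = 44,000×25.2 + 21,800×11 = 1,348,600; volume = 65,800 L
After evaporation: salt unchanged = 1,348,600; volume = 65,800 − 13,600 = 52,200 L
S = 1,348,600 / 52,200 = 25.8352 PSU

25.84 PSU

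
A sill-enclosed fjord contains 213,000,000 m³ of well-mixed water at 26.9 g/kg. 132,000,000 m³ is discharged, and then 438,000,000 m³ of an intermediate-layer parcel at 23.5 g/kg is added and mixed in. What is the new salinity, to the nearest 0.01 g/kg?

24.03 g/kg

Remaining after removal: 81,000,000 m³ at 26.9 g/kg (salt = 2,178,900,000)
After addition: salt = 2,178,900,000 + 438,000,000×23.5 = 12,471,900,000; volume = 519,000,000 m³
S = 12,471,900,000 / 519,000,000 = 24.0306 g/kg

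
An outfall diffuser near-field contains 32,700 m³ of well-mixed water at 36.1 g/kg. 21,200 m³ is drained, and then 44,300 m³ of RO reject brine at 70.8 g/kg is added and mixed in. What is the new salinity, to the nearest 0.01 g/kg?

63.65 g/kg

Remaining after removal: 11,500 m³ at 36.1 g/kg (salt = 415,150)
After addition: salt = 415,150 + 44,300×70.8 = 3,551,590; volume = 55,800 m³
S = 3,551,590 / 55,800 = 63.6486 g/kg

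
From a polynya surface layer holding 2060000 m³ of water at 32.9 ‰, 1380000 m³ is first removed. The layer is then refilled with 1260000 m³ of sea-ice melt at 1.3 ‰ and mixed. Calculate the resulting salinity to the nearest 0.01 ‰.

Remaining after removal: 680,000 m³ at 32.9 ‰ (salt = 22,372,000)
After addition: salt = 22,372,000 + 1,260,000×1.3 = 24,010,000; volume = 1,940,000 m³
S = 24,010,000 / 1,940,000 = 12.3763 ‰

12.38 ‰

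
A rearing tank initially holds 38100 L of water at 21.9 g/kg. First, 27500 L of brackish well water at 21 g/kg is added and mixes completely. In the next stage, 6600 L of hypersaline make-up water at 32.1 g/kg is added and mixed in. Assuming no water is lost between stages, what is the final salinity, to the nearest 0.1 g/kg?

22.5 g/kg

Salt balance:
Initial salt = 38,100×21.9 = 834,390
After stage 1: salt = 834,390 + 27,500×21 = 1,411,890; volume = 65,600 L; S = 21.523 g/kg
After stage 2: salt = 1,411,890 + 6,600×32.1 = 1,623,750; volume = 72,200 L
S = 1,623,750 / 72,200 = 22.4896 g/kg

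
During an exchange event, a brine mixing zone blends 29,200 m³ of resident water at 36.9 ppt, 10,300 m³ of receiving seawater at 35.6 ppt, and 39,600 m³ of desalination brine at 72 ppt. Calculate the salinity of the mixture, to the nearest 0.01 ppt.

54.30 ppt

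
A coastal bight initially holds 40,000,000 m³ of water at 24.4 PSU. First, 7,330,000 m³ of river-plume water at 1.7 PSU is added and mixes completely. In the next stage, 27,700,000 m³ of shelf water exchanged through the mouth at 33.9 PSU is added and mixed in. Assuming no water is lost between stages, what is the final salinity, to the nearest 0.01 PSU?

Salt balance:
Initial salt = 40,000,000×24.4 = 976,000,000
After stage 1: salt = 976,000,000 + 7,330,000×1.7 = 988,461,000; volume = 47,330,000 m³; S = 20.884 PSU
After stage 2: salt = 988,461,000 + 27,700,000×33.9 = 1,927,491,000; volume = 75,030,000 m³
S = 1,927,491,000 / 75,030,000 = 25.6896 PSU

25.69 PSU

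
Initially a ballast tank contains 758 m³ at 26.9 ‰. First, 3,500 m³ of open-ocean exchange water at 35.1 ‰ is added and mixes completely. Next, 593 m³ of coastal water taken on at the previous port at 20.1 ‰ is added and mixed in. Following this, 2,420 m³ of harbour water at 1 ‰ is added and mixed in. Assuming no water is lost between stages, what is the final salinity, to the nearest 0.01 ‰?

21.67 ‰

Total salt / total volume:
Initial salt = 758×26.9 = 20,390.2
After stage 1: salt = 20,390.2 + 3,500×35.1 = 143,240.2; volume = 4,258 m³; S = 33.64 ‰
After stage 2: salt = 143,240.2 + 593×20.1 = 155,159.5; volume = 4,851 m³; S = 31.985 ‰
After stage 3: salt = 155,159.5 + 2,420×1 = 157,579.5; volume = 7,271 m³
S = 157,579.5 / 7,271 = 21.6723 ‰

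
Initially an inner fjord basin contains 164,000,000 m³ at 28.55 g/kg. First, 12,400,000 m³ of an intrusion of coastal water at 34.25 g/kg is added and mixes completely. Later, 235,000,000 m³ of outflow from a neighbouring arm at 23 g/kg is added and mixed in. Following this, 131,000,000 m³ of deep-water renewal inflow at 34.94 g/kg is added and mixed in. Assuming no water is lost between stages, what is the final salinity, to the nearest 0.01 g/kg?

27.82 g/kg

Mass of salt is conserved:
Initial salt = 164,000,000×28.55 = 4,682,200,000
After stage 1: salt = 4,682,200,000 + 12,400,000×34.25 = 5,106,900,000; volume = 176,400,000 m³; S = 28.951 g/kg
After stage 2: salt = 5,106,900,000 + 235,000,000×23 = 10,511,900,000; volume = 411,400,000 m³; S = 25.552 g/kg
After stage 3: salt = 10,511,900,000 + 131,000,000×34.94 = 15,089,040,000; volume = 542,400,000 m³
S = 15,089,040,000 / 542,400,000 = 27.819 g/kg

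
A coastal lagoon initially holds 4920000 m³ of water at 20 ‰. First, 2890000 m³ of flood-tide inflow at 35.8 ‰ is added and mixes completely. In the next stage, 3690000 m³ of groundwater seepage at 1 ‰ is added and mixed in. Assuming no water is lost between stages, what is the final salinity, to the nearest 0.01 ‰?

17.87 ‰

Mass of salt is conserved:
Initial salt = 4,920,000×20 = 98,400,000
After stage 1: salt = 98,400,000 + 2,890,000×35.8 = 201,862,000; volume = 7,810,000 m³; S = 25.847 ‰
After stage 2: salt = 201,862,000 + 3,690,000×1 = 205,552,000; volume = 11,500,000 m³
S = 205,552,000 / 11,500,000 = 17.8741 ‰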